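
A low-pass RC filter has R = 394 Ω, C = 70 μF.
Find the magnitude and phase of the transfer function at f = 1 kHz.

Step 1 — Angular frequency: ω = 2π·1000 = 6283 rad/s.
Step 2 — Transfer function: H(jω) = 1/(1 + jωRC).
Step 3 — Denominator: 1 + jωRC = 1 + j·6283·394·7e-05 = 1 + j173.3.
Step 4 — H = 3.33e-05 - j0.00577.
Step 5 — Magnitude: |H| = 0.005771 (-44.8 dB); phase: φ = -89.7°.

|H| = 0.005771 (-44.8 dB), φ = -89.7°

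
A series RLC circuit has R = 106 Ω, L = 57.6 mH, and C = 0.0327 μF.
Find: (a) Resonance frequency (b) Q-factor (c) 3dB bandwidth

Step 1 — Resonance condition Im(Z)=0 gives ω₀ = 1/√(LC).
Step 2 — ω₀ = 1/√(0.0576·3.27e-08) = 2.304e+04 rad/s.
Step 3 — f₀ = ω₀/(2π) = 3667 Hz.
Step 4 — Series Q: Q = ω₀L/R = 2.304e+04·0.0576/106 = 12.52.
Step 5 — 3dB bandwidth: Δω = ω₀/Q = 1840 rad/s; BW = Δω/(2π) = 292.9 Hz.

(a) f₀ = 3667 Hz  (b) Q = 12.52  (c) BW = 292.9 Hz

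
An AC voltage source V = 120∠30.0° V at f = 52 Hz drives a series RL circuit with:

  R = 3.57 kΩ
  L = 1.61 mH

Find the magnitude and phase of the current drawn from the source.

Step 1 — Angular frequency: ω = 2π·f = 2π·52 = 326.7 rad/s.
Step 2 — Component impedances:
  R: Z = R = 3570 Ω
  L: Z = jωL = j·326.7·0.00161 = 0 + j0.526 Ω
Step 3 — Series combination: Z_total = R + L = 3570 + j0.526 Ω = 3570∠0.0° Ω.
Step 4 — Source phasor: V = 120∠30.0° V = 103.9 + j60 V.
Step 5 — Ohm's law: I = V / Z_total = (103.9 + j60) / (3570 + j0.526) = 0.02911 + j0.0168 A.
Step 6 — Convert to polar: |I| = 0.03361 A, ∠I = 30.0°.

I = 0.03361∠30.0° A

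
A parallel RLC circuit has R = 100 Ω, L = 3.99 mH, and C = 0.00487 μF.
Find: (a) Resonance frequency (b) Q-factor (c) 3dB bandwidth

Step 1 — Resonance: ω₀ = 1/√(LC) = 1/√(0.00399·4.87e-09) = 2.269e+05 rad/s.
Step 2 — f₀ = ω₀/(2π) = 3.611e+04 Hz.
Step 3 — Parallel Q: Q = R/(ω₀L) = 100/(2.269e+05·0.00399) = 0.1105.
Step 4 — Bandwidth: Δω = ω₀/Q = 2.053e+06 rad/s; BW = Δω/(2π) = 3.268e+05 Hz.

(a) f₀ = 3.611e+04 Hz  (b) Q = 0.1105  (c) BW = 3.268e+05 Hz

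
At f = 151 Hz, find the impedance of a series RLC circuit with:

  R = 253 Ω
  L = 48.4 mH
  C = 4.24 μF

Step 1 — Angular frequency: ω = 2π·f = 2π·151 = 948.8 rad/s.
Step 2 — Component impedances:
  R: Z = R = 253 Ω
  L: Z = jωL = j·948.8·0.0484 = 0 + j45.92 Ω
  C: Z = 1/(jωC) = -j/(ω·C) = 0 - j248.6 Ω
Step 3 — Series combination: Z_total = R + L + C = 253 - j202.7 Ω = 324.2∠-38.7° Ω.

Z = 253 - j202.7 Ω = 324.2∠-38.7° Ω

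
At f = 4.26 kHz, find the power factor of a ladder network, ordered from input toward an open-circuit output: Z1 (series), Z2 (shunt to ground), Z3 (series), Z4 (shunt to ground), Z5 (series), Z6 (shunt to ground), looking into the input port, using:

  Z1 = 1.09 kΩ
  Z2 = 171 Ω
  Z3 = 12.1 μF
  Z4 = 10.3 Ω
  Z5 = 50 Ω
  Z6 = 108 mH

Step 1 — Angular frequency: ω = 2π·f = 2π·4260 = 2.677e+04 rad/s.
Step 2 — Component impedances:
  Z1: Z = R = 1090 Ω
  Z2: Z = R = 171 Ω
  Z3: Z = 1/(jωC) = -j/(ω·C) = 0 - j3.088 Ω
  Z4: Z = R = 10.3 Ω
  Z5: Z = R = 50 Ω
  Z6: Z = jωL = j·2.677e+04·0.108 = 0 + j2891 Ω
Step 3 — Ladder network (open output): work backward from the far end, alternating series and parallel combinations. Z_in = 1100 - j2.713 Ω = 1100∠-0.1° Ω.
Step 4 — Power factor: PF = cos(φ) = Re(Z)/|Z| = 1100/1100 = 1.
Step 5 — Type: Im(Z) = -2.713 ⇒ leading (phase φ = -0.1°).

PF = 1 (leading, φ = -0.1°)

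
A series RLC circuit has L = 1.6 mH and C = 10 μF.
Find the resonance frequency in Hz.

Step 1 — Resonance condition Im(Z)=0 gives ω₀ = 1/√(LC).
Step 2 — ω₀ = 1/√(0.0016·1e-05) = 7906 rad/s.
Step 3 — f₀ = ω₀/(2π) = 1258 Hz.

f₀ = 1258 Hz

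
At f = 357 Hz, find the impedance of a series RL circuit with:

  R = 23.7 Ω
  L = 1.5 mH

Step 1 — Angular frequency: ω = 2π·f = 2π·357 = 2243 rad/s.
Step 2 — Component impedances:
  R: Z = R = 23.7 Ω
  L: Z = jωL = j·2243·0.0015 = 0 + j3.365 Ω
Step 3 — Series combination: Z_total = R + L = 23.7 + j3.365 Ω = 23.94∠8.1° Ω.

Z = 23.7 + j3.365 Ω = 23.94∠8.1° Ω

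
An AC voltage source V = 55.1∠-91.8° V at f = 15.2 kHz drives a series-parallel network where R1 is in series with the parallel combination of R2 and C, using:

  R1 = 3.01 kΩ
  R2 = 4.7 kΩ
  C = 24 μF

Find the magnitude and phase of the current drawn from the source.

Step 1 — Angular frequency: ω = 2π·f = 2π·1.52e+04 = 9.55e+04 rad/s.
Step 2 — Component impedances:
  R1: Z = R = 3010 Ω
  R2: Z = R = 4700 Ω
  C: Z = 1/(jωC) = -j/(ω·C) = 0 - j0.4363 Ω
Step 3 — Parallel branch: R2 || C = 1/(1/R2 + 1/C) = 4.05e-05 - j0.4363 Ω.
Step 4 — Series with R1: Z_total = R1 + (R2 || C) = 3010 - j0.4363 Ω = 3010∠-0.0° Ω.
Step 5 — Source phasor: V = 55.1∠-91.8° V = -1.731 - j55.07 V.
Step 6 — Ohm's law: I = V / Z_total = (-1.731 - j55.07) / (3010 - j0.4363) = -0.0005723 - j0.0183 A.
Step 7 — Convert to polar: |I| = 0.01831 A, ∠I = -91.8°.

I = 0.01831∠-91.8° A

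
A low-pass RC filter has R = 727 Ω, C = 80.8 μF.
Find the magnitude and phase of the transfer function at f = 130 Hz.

Step 1 — Angular frequency: ω = 2π·130 = 816.8 rad/s.
Step 2 — Transfer function: H(jω) = 1/(1 + jωRC).
Step 3 — Denominator: 1 + jωRC = 1 + j·816.8·727·8.08e-05 = 1 + j47.98.
Step 4 — H = 0.0004342 - j0.02083.
Step 5 — Magnitude: |H| = 0.02084 (-33.6 dB); phase: φ = -88.8°.

|H| = 0.02084 (-33.6 dB), φ = -88.8°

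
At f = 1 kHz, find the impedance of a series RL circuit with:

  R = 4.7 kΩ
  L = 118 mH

Step 1 — Angular frequency: ω = 2π·f = 2π·1000 = 6283 rad/s.
Step 2 — Component impedances:
  R: Z = R = 4700 Ω
  L: Z = jωL = j·6283·0.118 = 0 + j741.4 Ω
Step 3 — Series combination: Z_total = R + L = 4700 + j741.4 Ω = 4758∠9.0° Ω.

Z = 4700 + j741.4 Ω = 4758∠9.0° Ω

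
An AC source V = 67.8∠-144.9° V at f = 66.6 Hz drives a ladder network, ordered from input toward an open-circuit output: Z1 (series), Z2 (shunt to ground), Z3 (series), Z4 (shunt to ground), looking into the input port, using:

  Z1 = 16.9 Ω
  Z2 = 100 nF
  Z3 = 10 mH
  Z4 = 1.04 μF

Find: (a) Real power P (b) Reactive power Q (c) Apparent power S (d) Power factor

Step 1 — Angular frequency: ω = 2π·f = 2π·66.6 = 418.5 rad/s.
Step 2 — Component impedances:
  Z1: Z = R = 16.9 Ω
  Z2: Z = 1/(jωC) = -j/(ω·C) = 0 - j2.39e+04 Ω
  Z3: Z = jωL = j·418.5·0.01 = 0 + j4.185 Ω
  Z4: Z = 1/(jωC) = -j/(ω·C) = 0 - j2298 Ω
Step 3 — Ladder network (open output): work backward from the far end, alternating series and parallel combinations. Z_in = 16.9 - j2093 Ω = 2093∠-89.5° Ω.
Step 4 — Source phasor: V = 67.8∠-144.9° V = -55.47 - j38.99 V.
Step 5 — Current: I = V / Z = 0.01841 - j0.02665 A = 0.0324∠-55.4° A.
Step 6 — Complex power: S = V·I* = 0.01774 - j2.196 VA.
Step 7 — Real power: P = Re(S) = 0.01774 W.
Step 8 — Reactive power: Q = Im(S) = -2.196 VAR.
Step 9 — Apparent power: |S| = 2.196 VA.
Step 10 — Power factor: PF = P/|S| = 0.008075 (leading).

(a) P = 0.01774 W  (b) Q = -2.196 VAR  (c) S = 2.196 VA  (d) PF = 0.008075 (leading)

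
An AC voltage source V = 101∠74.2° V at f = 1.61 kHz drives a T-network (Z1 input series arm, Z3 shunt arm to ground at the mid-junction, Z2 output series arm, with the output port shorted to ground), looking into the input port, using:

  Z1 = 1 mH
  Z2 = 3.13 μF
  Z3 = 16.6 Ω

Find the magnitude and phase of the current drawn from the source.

Step 1 — Angular frequency: ω = 2π·f = 2π·1610 = 1.012e+04 rad/s.
Step 2 — Component impedances:
  Z1: Z = jωL = j·1.012e+04·0.001 = 0 + j10.12 Ω
  Z2: Z = 1/(jωC) = -j/(ω·C) = 0 - j31.58 Ω
  Z3: Z = R = 16.6 Ω
Step 3 — With the output port shorted to ground, the output series arm Z2 runs from the junction to ground; the shunt arm Z3 also runs from the junction to ground. They appear in parallel: Z3 || Z2 = 13.01 - j6.836 Ω.
Step 4 — Series with input arm Z1: Z_in = Z1 + (Z3 || Z2) = 13.01 + j3.28 Ω = 13.41∠14.2° Ω.
Step 5 — Source phasor: V = 101∠74.2° V = 27.5 + j97.18 V.
Step 6 — Ohm's law: I = V / Z_total = (27.5 + j97.18) / (13.01 + j3.28) = 3.759 + j6.524 A.
Step 7 — Convert to polar: |I| = 7.53 A, ∠I = 60.0°.

I = 7.53∠60.0° A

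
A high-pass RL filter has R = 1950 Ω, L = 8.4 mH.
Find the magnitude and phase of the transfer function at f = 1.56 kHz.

Step 1 — Angular frequency: ω = 2π·1560 = 9802 rad/s.
Step 2 — Transfer function: H(jω) = jωL/(R + jωL).
Step 3 — Numerator jωL = j·82.33; denominator R + jωL = 1950 + j82.33.
Step 4 — H = 0.00178 + j0.04215.
Step 5 — Magnitude: |H| = 0.04219 (-27.5 dB); phase: φ = 87.6°.

|H| = 0.04219 (-27.5 dB), φ = 87.6°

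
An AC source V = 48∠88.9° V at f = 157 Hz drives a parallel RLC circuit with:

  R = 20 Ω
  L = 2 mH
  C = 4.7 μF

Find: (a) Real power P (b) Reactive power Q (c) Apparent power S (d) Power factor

Step 1 — Angular frequency: ω = 2π·f = 2π·157 = 986.5 rad/s.
Step 2 — Component impedances:
  R: Z = R = 20 Ω
  L: Z = jωL = j·986.5·0.002 = 0 + j1.973 Ω
  C: Z = 1/(jωC) = -j/(ω·C) = 0 - j215.7 Ω
Step 3 — Parallel combination: 1/Z_total = 1/R + 1/L + 1/C; Z_total = 0.1963 + j1.972 Ω = 1.981∠84.3° Ω.
Step 4 — Source phasor: V = 48∠88.9° V = 0.9215 + j47.99 V.
Step 5 — Current: I = V / Z = 24.15 + j1.937 A = 24.23∠4.6° A.
Step 6 — Complex power: S = V·I* = 115.2 + j1157 VA.
Step 7 — Real power: P = Re(S) = 115.2 W.
Step 8 — Reactive power: Q = Im(S) = 1157 VAR.
Step 9 — Apparent power: |S| = 1163 VA.
Step 10 — Power factor: PF = P/|S| = 0.09907 (lagging).

(a) P = 115.2 W  (b) Q = 1157 VAR  (c) S = 1163 VA  (d) PF = 0.09907 (lagging)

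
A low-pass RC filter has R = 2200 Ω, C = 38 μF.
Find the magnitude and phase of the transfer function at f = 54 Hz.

Step 1 — Angular frequency: ω = 2π·54 = 339.3 rad/s.
Step 2 — Transfer function: H(jω) = 1/(1 + jωRC).
Step 3 — Denominator: 1 + jωRC = 1 + j·339.3·2200·3.8e-05 = 1 + j28.36.
Step 4 — H = 0.001241 - j0.03521.
Step 5 — Magnitude: |H| = 0.03523 (-29.1 dB); phase: φ = -88.0°.

|H| = 0.03523 (-29.1 dB), φ = -88.0°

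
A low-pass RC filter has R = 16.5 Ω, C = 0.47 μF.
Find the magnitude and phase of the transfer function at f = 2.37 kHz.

Step 1 — Angular frequency: ω = 2π·2370 = 1.489e+04 rad/s.
Step 2 — Transfer function: H(jω) = 1/(1 + jωRC).
Step 3 — Denominator: 1 + jωRC = 1 + j·1.489e+04·16.5·4.7e-07 = 1 + j0.1155.
Step 4 — H = 0.9868 - j0.114.
Step 5 — Magnitude: |H| = 0.9934 (-0.1 dB); phase: φ = -6.6°.

|H| = 0.9934 (-0.1 dB), φ = -6.6°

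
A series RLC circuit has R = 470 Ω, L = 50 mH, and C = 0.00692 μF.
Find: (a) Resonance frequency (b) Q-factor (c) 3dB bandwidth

Step 1 — Resonance: ω₀ = 1/√(LC) = 1/√(0.05·6.92e-09) = 5.376e+04 rad/s.
Step 2 — f₀ = ω₀/(2π) = 8556 Hz.
Step 3 — Series Q: Q = ω₀L/R = 5.376e+04·0.05/470 = 5.719.
Step 4 — Bandwidth: Δω = ω₀/Q = 9400 rad/s; BW = Δω/(2π) = 1496 Hz.

(a) f₀ = 8556 Hz  (b) Q = 5.719  (c) BW = 1496 Hz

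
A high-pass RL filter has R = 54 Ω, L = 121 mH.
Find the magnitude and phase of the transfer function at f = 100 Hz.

Step 1 — Angular frequency: ω = 2π·100 = 628.3 rad/s.
Step 2 — Transfer function: H(jω) = jωL/(R + jωL).
Step 3 — Numerator jωL = j·76.03; denominator R + jωL = 54 + j76.03.
Step 4 — H = 0.6647 + j0.4721.
Step 5 — Magnitude: |H| = 0.8153 (-1.8 dB); phase: φ = 35.4°.

|H| = 0.8153 (-1.8 dB), φ = 35.4°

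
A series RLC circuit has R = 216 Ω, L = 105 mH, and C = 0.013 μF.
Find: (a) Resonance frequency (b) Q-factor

Step 1 — Resonance condition Im(Z)=0 gives ω₀ = 1/√(LC).
Step 2 — ω₀ = 1/√(0.105·1.3e-08) = 2.707e+04 rad/s.
Step 3 — f₀ = ω₀/(2π) = 4308 Hz.
Step 4 — Series Q: Q = ω₀L/R = 2.707e+04·0.105/216 = 13.16.

(a) f₀ = 4308 Hz  (b) Q = 13.16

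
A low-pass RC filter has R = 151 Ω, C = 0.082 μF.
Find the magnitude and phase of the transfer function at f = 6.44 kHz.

Step 1 — Angular frequency: ω = 2π·6440 = 4.046e+04 rad/s.
Step 2 — Transfer function: H(jω) = 1/(1 + jωRC).
Step 3 — Denominator: 1 + jωRC = 1 + j·4.046e+04·151·8.2e-08 = 1 + j0.501.
Step 4 — H = 0.7993 - j0.4005.
Step 5 — Magnitude: |H| = 0.8941 (-1.0 dB); phase: φ = -26.6°.

|H| = 0.8941 (-1.0 dB), φ = -26.6°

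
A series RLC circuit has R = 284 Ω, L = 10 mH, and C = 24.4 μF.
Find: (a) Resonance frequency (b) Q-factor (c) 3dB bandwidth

Step 1 — Resonance: ω₀ = 1/√(LC) = 1/√(0.01·2.44e-05) = 2024 rad/s.
Step 2 — f₀ = ω₀/(2π) = 322.2 Hz.
Step 3 — Series Q: Q = ω₀L/R = 2024·0.01/284 = 0.07128.
Step 4 — Bandwidth: Δω = ω₀/Q = 2.84e+04 rad/s; BW = Δω/(2π) = 4520 Hz.

(a) f₀ = 322.2 Hz  (b) Q = 0.07128  (c) BW = 4520 Hz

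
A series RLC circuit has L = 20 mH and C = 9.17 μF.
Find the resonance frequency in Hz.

Step 1 — Resonance condition Im(Z)=0 gives ω₀ = 1/√(LC).
Step 2 — ω₀ = 1/√(0.02·9.17e-06) = 2335 rad/s.
Step 3 — f₀ = ω₀/(2π) = 371.6 Hz.

f₀ = 371.6 Hz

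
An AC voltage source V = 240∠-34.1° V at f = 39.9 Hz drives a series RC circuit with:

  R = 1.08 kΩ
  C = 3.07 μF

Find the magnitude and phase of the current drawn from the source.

Step 1 — Angular frequency: ω = 2π·f = 2π·39.9 = 250.7 rad/s.
Step 2 — Component impedances:
  R: Z = R = 1080 Ω
  C: Z = 1/(jωC) = -j/(ω·C) = 0 - j1299 Ω
Step 3 — Series combination: Z_total = R + C = 1080 - j1299 Ω = 1690∠-50.3° Ω.
Step 4 — Source phasor: V = 240∠-34.1° V = 198.7 - j134.6 V.
Step 5 — Ohm's law: I = V / Z_total = (198.7 - j134.6) / (1080 - j1299) = 0.1364 + j0.03955 A.
Step 6 — Convert to polar: |I| = 0.142 A, ∠I = 16.2°.

I = 0.142∠16.2° A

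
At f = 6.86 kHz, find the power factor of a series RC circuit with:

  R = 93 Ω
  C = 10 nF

Step 1 — Angular frequency: ω = 2π·f = 2π·6860 = 4.31e+04 rad/s.
Step 2 — Component impedances:
  R: Z = R = 93 Ω
  C: Z = 1/(jωC) = -j/(ω·C) = 0 - j2320 Ω
Step 3 — Series combination: Z_total = R + C = 93 - j2320 Ω = 2322∠-87.7° Ω.
Step 4 — Power factor: PF = cos(φ) = Re(Z)/|Z| = 93/2322 = 0.04005.
Step 5 — Type: Im(Z) = -2320 ⇒ leading (phase φ = -87.7°).

PF = 0.04005 (leading, φ = -87.7°)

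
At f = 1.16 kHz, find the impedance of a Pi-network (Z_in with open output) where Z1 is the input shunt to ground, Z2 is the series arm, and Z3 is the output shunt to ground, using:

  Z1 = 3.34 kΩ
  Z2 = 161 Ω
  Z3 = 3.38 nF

Step 1 — Angular frequency: ω = 2π·f = 2π·1160 = 7288 rad/s.
Step 2 — Component impedances:
  Z1: Z = R = 3340 Ω
  Z2: Z = R = 161 Ω
  Z3: Z = 1/(jωC) = -j/(ω·C) = 0 - j4.059e+04 Ω
Step 3 — With open output, the series arm Z2 and the output shunt Z3 appear in series to ground: Z2 + Z3 = 161 - j4.059e+04 Ω.
Step 4 — Parallel with input shunt Z1: Z_in = Z1 || (Z2 + Z3) = 3316 - j272.8 Ω = 3328∠-4.7° Ω.

Z = 3316 - j272.8 Ω = 3328∠-4.7° Ω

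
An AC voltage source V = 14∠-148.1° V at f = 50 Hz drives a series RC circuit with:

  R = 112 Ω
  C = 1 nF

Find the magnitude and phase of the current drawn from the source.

Step 1 — Angular frequency: ω = 2π·f = 2π·50 = 314.2 rad/s.
Step 2 — Component impedances:
  R: Z = R = 112 Ω
  C: Z = 1/(jωC) = -j/(ω·C) = 0 - j3.183e+06 Ω
Step 3 — Series combination: Z_total = R + C = 112 - j3.183e+06 Ω = 3.183e+06∠-90.0° Ω.
Step 4 — Source phasor: V = 14∠-148.1° V = -11.89 - j7.398 V.
Step 5 — Ohm's law: I = V / Z_total = (-11.89 - j7.398) / (112 - j3.183e+06) = 2.324e-06 - j3.734e-06 A.
Step 6 — Convert to polar: |I| = 4.398e-06 A, ∠I = -58.1°.

I = 4.398e-06∠-58.1° A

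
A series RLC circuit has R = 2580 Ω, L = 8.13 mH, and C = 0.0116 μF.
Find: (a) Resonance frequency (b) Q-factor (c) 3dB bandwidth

Step 1 — Resonance: ω₀ = 1/√(LC) = 1/√(0.00813·1.16e-08) = 1.03e+05 rad/s.
Step 2 — f₀ = ω₀/(2π) = 1.639e+04 Hz.
Step 3 — Series Q: Q = ω₀L/R = 1.03e+05·0.00813/2580 = 0.3245.
Step 4 — Bandwidth: Δω = ω₀/Q = 3.173e+05 rad/s; BW = Δω/(2π) = 5.051e+04 Hz.

(a) f₀ = 1.639e+04 Hz  (b) Q = 0.3245  (c) BW = 5.051e+04 Hz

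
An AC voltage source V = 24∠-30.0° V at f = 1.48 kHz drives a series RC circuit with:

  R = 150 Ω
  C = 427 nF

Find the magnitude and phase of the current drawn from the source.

Step 1 — Angular frequency: ω = 2π·f = 2π·1480 = 9299 rad/s.
Step 2 — Component impedances:
  R: Z = R = 150 Ω
  C: Z = 1/(jωC) = -j/(ω·C) = 0 - j251.8 Ω
Step 3 — Series combination: Z_total = R + C = 150 - j251.8 Ω = 293.1∠-59.2° Ω.
Step 4 — Source phasor: V = 24∠-30.0° V = 20.78 - j12 V.
Step 5 — Ohm's law: I = V / Z_total = (20.78 - j12) / (150 - j251.8) = 0.07146 + j0.03997 A.
Step 6 — Convert to polar: |I| = 0.08187 A, ∠I = 29.2°.

I = 0.08187∠29.2° A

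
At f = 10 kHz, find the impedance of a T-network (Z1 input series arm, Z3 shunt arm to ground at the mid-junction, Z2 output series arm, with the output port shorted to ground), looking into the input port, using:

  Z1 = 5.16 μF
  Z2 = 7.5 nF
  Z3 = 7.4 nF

Step 1 — Angular frequency: ω = 2π·f = 2π·1e+04 = 6.283e+04 rad/s.
Step 2 — Component impedances:
  Z1: Z = 1/(jωC) = -j/(ω·C) = 0 - j3.084 Ω
  Z2: Z = 1/(jωC) = -j/(ω·C) = 0 - j2122 Ω
  Z3: Z = 1/(jωC) = -j/(ω·C) = 0 - j2151 Ω
Step 3 — With the output port shorted to ground, the output series arm Z2 runs from the junction to ground; the shunt arm Z3 also runs from the junction to ground. They appear in parallel: Z3 || Z2 = 0 - j1068 Ω.
Step 4 — Series with input arm Z1: Z_in = Z1 + (Z3 || Z2) = 0 - j1071 Ω = 1071∠-90.0° Ω.

Z = 0 - j1071 Ω = 1071∠-90.0° Ω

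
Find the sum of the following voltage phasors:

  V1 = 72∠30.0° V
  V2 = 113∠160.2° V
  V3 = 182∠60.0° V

Step 1 — Convert each phasor to rectangular form:
  V1 = 72·(cos(30.0°) + j·sin(30.0°)) = 62.35 + j36 V
  V2 = 113·(cos(160.2°) + j·sin(160.2°)) = -106.3 + j38.28 V
  V3 = 182·(cos(60.0°) + j·sin(60.0°)) = 91 + j157.6 V
Step 2 — Sum components: V_total = 47.03 + j231.9 V.
Step 3 — Convert to polar: |V_total| = 236.6 V, ∠V_total = 78.5°.

V_total = 236.6∠78.5° V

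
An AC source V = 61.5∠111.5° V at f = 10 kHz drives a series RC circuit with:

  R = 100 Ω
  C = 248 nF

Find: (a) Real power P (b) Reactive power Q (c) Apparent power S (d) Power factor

Step 1 — Angular frequency: ω = 2π·f = 2π·1e+04 = 6.283e+04 rad/s.
Step 2 — Component impedances:
  R: Z = R = 100 Ω
  C: Z = 1/(jωC) = -j/(ω·C) = 0 - j64.18 Ω
Step 3 — Series combination: Z_total = R + C = 100 - j64.18 Ω = 118.8∠-32.7° Ω.
Step 4 — Source phasor: V = 61.5∠111.5° V = -22.54 + j57.22 V.
Step 5 — Current: I = V / Z = -0.4197 + j0.3028 A = 0.5176∠144.2° A.
Step 6 — Complex power: S = V·I* = 26.79 - j17.19 VA.
Step 7 — Real power: P = Re(S) = 26.79 W.
Step 8 — Reactive power: Q = Im(S) = -17.19 VAR.
Step 9 — Apparent power: |S| = 31.83 VA.
Step 10 — Power factor: PF = P/|S| = 0.8416 (leading).

(a) P = 26.79 W  (b) Q = -17.19 VAR  (c) S = 31.83 VA  (d) PF = 0.8416 (leading)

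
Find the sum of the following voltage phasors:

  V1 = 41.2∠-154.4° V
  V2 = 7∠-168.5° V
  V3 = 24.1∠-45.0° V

Step 1 — Convert each phasor to rectangular form:
  V1 = 41.2·(cos(-154.4°) + j·sin(-154.4°)) = -37.16 - j17.8 V
  V2 = 7·(cos(-168.5°) + j·sin(-168.5°)) = -6.859 - j1.396 V
  V3 = 24.1·(cos(-45.0°) + j·sin(-45.0°)) = 17.04 - j17.04 V
Step 2 — Sum components: V_total = -26.97 - j36.24 V.
Step 3 — Convert to polar: |V_total| = 45.18 V, ∠V_total = -126.7°.

V_total = 45.18∠-126.7° V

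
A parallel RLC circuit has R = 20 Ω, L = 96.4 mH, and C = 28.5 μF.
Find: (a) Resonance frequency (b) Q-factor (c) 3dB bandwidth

Step 1 — Resonance: ω₀ = 1/√(LC) = 1/√(0.0964·2.85e-05) = 603.3 rad/s.
Step 2 — f₀ = ω₀/(2π) = 96.02 Hz.
Step 3 — Parallel Q: Q = R/(ω₀L) = 20/(603.3·0.0964) = 0.3439.
Step 4 — Bandwidth: Δω = ω₀/Q = 1754 rad/s; BW = Δω/(2π) = 279.2 Hz.

(a) f₀ = 96.02 Hz  (b) Q = 0.3439  (c) BW = 279.2 Hz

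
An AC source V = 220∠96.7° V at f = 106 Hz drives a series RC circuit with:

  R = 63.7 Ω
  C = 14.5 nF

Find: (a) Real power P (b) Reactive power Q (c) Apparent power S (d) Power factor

Step 1 — Angular frequency: ω = 2π·f = 2π·106 = 666 rad/s.
Step 2 — Component impedances:
  R: Z = R = 63.7 Ω
  C: Z = 1/(jωC) = -j/(ω·C) = 0 - j1.035e+05 Ω
Step 3 — Series combination: Z_total = R + C = 63.7 - j1.035e+05 Ω = 1.035e+05∠-90.0° Ω.
Step 4 — Source phasor: V = 220∠96.7° V = -25.67 + j218.5 V.
Step 5 — Current: I = V / Z = -0.00211 - j0.0002466 A = 0.002125∠-173.3° A.
Step 6 — Complex power: S = V·I* = 0.0002875 - j0.4674 VA.
Step 7 — Real power: P = Re(S) = 0.0002875 W.
Step 8 — Reactive power: Q = Im(S) = -0.4674 VAR.
Step 9 — Apparent power: |S| = 0.4674 VA.
Step 10 — Power factor: PF = P/|S| = 0.0006152 (leading).

(a) P = 0.0002875 W  (b) Q = -0.4674 VAR  (c) S = 0.4674 VA  (d) PF = 0.0006152 (leading)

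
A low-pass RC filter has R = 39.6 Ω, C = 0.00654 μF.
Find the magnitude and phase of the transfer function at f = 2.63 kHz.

Step 1 — Angular frequency: ω = 2π·2630 = 1.652e+04 rad/s.
Step 2 — Transfer function: H(jω) = 1/(1 + jωRC).
Step 3 — Denominator: 1 + jωRC = 1 + j·1.652e+04·39.6·6.54e-09 = 1 + j0.00428.
Step 4 — H = 1 - j0.00428.
Step 5 — Magnitude: |H| = 1 (-0.0 dB); phase: φ = -0.2°.

|H| = 1 (-0.0 dB), φ = -0.2°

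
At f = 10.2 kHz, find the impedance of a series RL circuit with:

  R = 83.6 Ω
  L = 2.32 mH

Step 1 — Angular frequency: ω = 2π·f = 2π·1.02e+04 = 6.409e+04 rad/s.
Step 2 — Component impedances:
  R: Z = R = 83.6 Ω
  L: Z = jωL = j·6.409e+04·0.00232 = 0 + j148.7 Ω
Step 3 — Series combination: Z_total = R + L = 83.6 + j148.7 Ω = 170.6∠60.7° Ω.

Z = 83.6 + j148.7 Ω = 170.6∠60.7° Ω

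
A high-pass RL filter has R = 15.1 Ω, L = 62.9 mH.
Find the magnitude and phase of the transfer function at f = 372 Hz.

Step 1 — Angular frequency: ω = 2π·372 = 2337 rad/s.
Step 2 — Transfer function: H(jω) = jωL/(R + jωL).
Step 3 — Numerator jωL = j·147; denominator R + jωL = 15.1 + j147.
Step 4 — H = 0.9896 + j0.1016.
Step 5 — Magnitude: |H| = 0.9948 (-0.0 dB); phase: φ = 5.9°.

|H| = 0.9948 (-0.0 dB), φ = 5.9°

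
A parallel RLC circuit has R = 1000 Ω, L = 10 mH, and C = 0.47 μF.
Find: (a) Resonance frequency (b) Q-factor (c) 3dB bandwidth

Step 1 — Resonance: ω₀ = 1/√(LC) = 1/√(0.01·4.7e-07) = 1.459e+04 rad/s.
Step 2 — f₀ = ω₀/(2π) = 2322 Hz.
Step 3 — Parallel Q: Q = R/(ω₀L) = 1000/(1.459e+04·0.01) = 6.856.
Step 4 — Bandwidth: Δω = ω₀/Q = 2128 rad/s; BW = Δω/(2π) = 338.6 Hz.

(a) f₀ = 2322 Hz  (b) Q = 6.856  (c) BW = 338.6 Hz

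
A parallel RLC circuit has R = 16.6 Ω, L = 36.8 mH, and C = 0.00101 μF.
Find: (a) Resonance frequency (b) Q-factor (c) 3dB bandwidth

Step 1 — Resonance: ω₀ = 1/√(LC) = 1/√(0.0368·1.01e-09) = 1.64e+05 rad/s.
Step 2 — f₀ = ω₀/(2π) = 2.611e+04 Hz.
Step 3 — Parallel Q: Q = R/(ω₀L) = 16.6/(1.64e+05·0.0368) = 0.00275.
Step 4 — Bandwidth: Δω = ω₀/Q = 5.964e+07 rad/s; BW = Δω/(2π) = 9.493e+06 Hz.

(a) f₀ = 2.611e+04 Hz  (b) Q = 0.00275  (c) BW = 9.493e+06 Hz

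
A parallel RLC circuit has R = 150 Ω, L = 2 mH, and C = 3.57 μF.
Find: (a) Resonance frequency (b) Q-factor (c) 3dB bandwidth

Step 1 — Resonance: ω₀ = 1/√(LC) = 1/√(0.002·3.57e-06) = 1.183e+04 rad/s.
Step 2 — f₀ = ω₀/(2π) = 1884 Hz.
Step 3 — Parallel Q: Q = R/(ω₀L) = 150/(1.183e+04·0.002) = 6.337.
Step 4 — Bandwidth: Δω = ω₀/Q = 1867 rad/s; BW = Δω/(2π) = 297.2 Hz.

(a) f₀ = 1884 Hz  (b) Q = 6.337  (c) BW = 297.2 Hz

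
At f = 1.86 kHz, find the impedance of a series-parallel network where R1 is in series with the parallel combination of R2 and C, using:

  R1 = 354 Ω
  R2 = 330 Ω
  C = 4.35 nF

Step 1 — Angular frequency: ω = 2π·f = 2π·1860 = 1.169e+04 rad/s.
Step 2 — Component impedances:
  R1: Z = R = 354 Ω
  R2: Z = R = 330 Ω
  C: Z = 1/(jωC) = -j/(ω·C) = 0 - j1.967e+04 Ω
Step 3 — Parallel branch: R2 || C = 1/(1/R2 + 1/C) = 329.9 - j5.535 Ω.
Step 4 — Series with R1: Z_total = R1 + (R2 || C) = 683.9 - j5.535 Ω = 683.9∠-0.5° Ω.

Z = 683.9 - j5.535 Ω = 683.9∠-0.5° Ω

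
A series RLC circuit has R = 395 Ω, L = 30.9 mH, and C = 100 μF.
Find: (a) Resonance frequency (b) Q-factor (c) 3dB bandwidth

Step 1 — Resonance condition Im(Z)=0 gives ω₀ = 1/√(LC).
Step 2 — ω₀ = 1/√(0.0309·0.0001) = 568.9 rad/s.
Step 3 — f₀ = ω₀/(2π) = 90.54 Hz.
Step 4 — Series Q: Q = ω₀L/R = 568.9·0.0309/395 = 0.0445.
Step 5 — 3dB bandwidth: Δω = ω₀/Q = 1.278e+04 rad/s; BW = Δω/(2π) = 2035 Hz.

(a) f₀ = 90.54 Hz  (b) Q = 0.0445  (c) BW = 2035 Hz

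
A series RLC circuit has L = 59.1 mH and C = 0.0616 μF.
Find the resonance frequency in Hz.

Step 1 — Resonance condition Im(Z)=0 gives ω₀ = 1/√(LC).
Step 2 — ω₀ = 1/√(0.0591·6.16e-08) = 1.657e+04 rad/s.
Step 3 — f₀ = ω₀/(2π) = 2638 Hz.

f₀ = 2638 Hz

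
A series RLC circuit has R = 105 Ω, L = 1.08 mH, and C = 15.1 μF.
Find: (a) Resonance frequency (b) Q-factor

Step 1 — Resonance condition Im(Z)=0 gives ω₀ = 1/√(LC).
Step 2 — ω₀ = 1/√(0.00108·1.51e-05) = 7831 rad/s.
Step 3 — f₀ = ω₀/(2π) = 1246 Hz.
Step 4 — Series Q: Q = ω₀L/R = 7831·0.00108/105 = 0.08054.

(a) f₀ = 1246 Hz  (b) Q = 0.08054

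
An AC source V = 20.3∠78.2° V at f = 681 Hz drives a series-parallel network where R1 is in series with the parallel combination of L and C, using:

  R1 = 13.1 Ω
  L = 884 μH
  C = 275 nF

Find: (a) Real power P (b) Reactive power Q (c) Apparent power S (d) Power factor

Step 1 — Angular frequency: ω = 2π·f = 2π·681 = 4279 rad/s.
Step 2 — Component impedances:
  R1: Z = R = 13.1 Ω
  L: Z = jωL = j·4279·0.000884 = 0 + j3.783 Ω
  C: Z = 1/(jωC) = -j/(ω·C) = 0 - j849.8 Ω
Step 3 — Parallel branch: L || C = 1/(1/L + 1/C) = 0 + j3.799 Ω.
Step 4 — Series with R1: Z_total = R1 + (L || C) = 13.1 + j3.799 Ω = 13.64∠16.2° Ω.
Step 5 — Source phasor: V = 20.3∠78.2° V = 4.151 + j19.87 V.
Step 6 — Current: I = V / Z = 0.6981 + j1.314 A = 1.488∠62.0° A.
Step 7 — Complex power: S = V·I* = 29.02 + j8.416 VA.
Step 8 — Real power: P = Re(S) = 29.02 W.
Step 9 — Reactive power: Q = Im(S) = 8.416 VAR.
Step 10 — Apparent power: |S| = 30.21 VA.
Step 11 — Power factor: PF = P/|S| = 0.9604 (lagging).

(a) P = 29.02 W  (b) Q = 8.416 VAR  (c) S = 30.21 VA  (d) PF = 0.9604 (lagging)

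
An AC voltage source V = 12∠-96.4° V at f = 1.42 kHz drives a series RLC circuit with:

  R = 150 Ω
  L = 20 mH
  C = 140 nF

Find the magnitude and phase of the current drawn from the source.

Step 1 — Angular frequency: ω = 2π·f = 2π·1420 = 8922 rad/s.
Step 2 — Component impedances:
  R: Z = R = 150 Ω
  L: Z = jωL = j·8922·0.02 = 0 + j178.4 Ω
  C: Z = 1/(jωC) = -j/(ω·C) = 0 - j800.6 Ω
Step 3 — Series combination: Z_total = R + L + C = 150 - j622.1 Ω = 640∠-76.4° Ω.
Step 4 — Source phasor: V = 12∠-96.4° V = -1.338 - j11.93 V.
Step 5 — Ohm's law: I = V / Z_total = (-1.338 - j11.93) / (150 - j622.1) = 0.01763 - j0.0064 A.
Step 6 — Convert to polar: |I| = 0.01875 A, ∠I = -20.0°.

I = 0.01875∠-20.0° A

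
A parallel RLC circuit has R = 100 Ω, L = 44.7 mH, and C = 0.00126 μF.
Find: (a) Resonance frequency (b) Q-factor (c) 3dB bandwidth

Step 1 — Resonance: ω₀ = 1/√(LC) = 1/√(0.0447·1.26e-09) = 1.332e+05 rad/s.
Step 2 — f₀ = ω₀/(2π) = 2.121e+04 Hz.
Step 3 — Parallel Q: Q = R/(ω₀L) = 100/(1.332e+05·0.0447) = 0.01679.
Step 4 — Bandwidth: Δω = ω₀/Q = 7.937e+06 rad/s; BW = Δω/(2π) = 1.263e+06 Hz.

(a) f₀ = 2.121e+04 Hz  (b) Q = 0.01679  (c) BW = 1.263e+06 Hz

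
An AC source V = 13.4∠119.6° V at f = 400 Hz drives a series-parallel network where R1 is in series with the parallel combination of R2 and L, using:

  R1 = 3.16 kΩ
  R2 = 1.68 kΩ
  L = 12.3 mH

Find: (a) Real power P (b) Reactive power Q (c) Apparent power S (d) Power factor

Step 1 — Angular frequency: ω = 2π·f = 2π·400 = 2513 rad/s.
Step 2 — Component impedances:
  R1: Z = R = 3160 Ω
  R2: Z = R = 1680 Ω
  L: Z = jωL = j·2513·0.0123 = 0 + j30.91 Ω
Step 3 — Parallel branch: R2 || L = 1/(1/R2 + 1/L) = 0.5686 + j30.9 Ω.
Step 4 — Series with R1: Z_total = R1 + (R2 || L) = 3161 + j30.9 Ω = 3161∠0.6° Ω.
Step 5 — Source phasor: V = 13.4∠119.6° V = -6.619 + j11.65 V.
Step 6 — Current: I = V / Z = -0.002058 + j0.003707 A = 0.00424∠119.0° A.
Step 7 — Complex power: S = V·I* = 0.05681 + j0.0005554 VA.
Step 8 — Real power: P = Re(S) = 0.05681 W.
Step 9 — Reactive power: Q = Im(S) = 0.0005554 VAR.
Step 10 — Apparent power: |S| = 0.05681 VA.
Step 11 — Power factor: PF = P/|S| = 1 (lagging).

(a) P = 0.05681 W  (b) Q = 0.0005554 VAR  (c) S = 0.05681 VA  (d) PF = 1 (lagging)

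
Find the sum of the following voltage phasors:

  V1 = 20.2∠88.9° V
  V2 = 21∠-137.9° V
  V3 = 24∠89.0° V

Step 1 — Convert each phasor to rectangular form:
  V1 = 20.2·(cos(88.9°) + j·sin(88.9°)) = 0.3878 + j20.2 V
  V2 = 21·(cos(-137.9°) + j·sin(-137.9°)) = -15.58 - j14.08 V
  V3 = 24·(cos(89.0°) + j·sin(89.0°)) = 0.4189 + j24 V
Step 2 — Sum components: V_total = -14.77 + j30.11 V.
Step 3 — Convert to polar: |V_total| = 33.54 V, ∠V_total = 116.1°.

V_total = 33.54∠116.1° V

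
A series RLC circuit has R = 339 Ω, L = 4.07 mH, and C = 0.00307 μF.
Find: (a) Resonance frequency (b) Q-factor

Step 1 — Resonance condition Im(Z)=0 gives ω₀ = 1/√(LC).
Step 2 — ω₀ = 1/√(0.00407·3.07e-09) = 2.829e+05 rad/s.
Step 3 — f₀ = ω₀/(2π) = 4.503e+04 Hz.
Step 4 — Series Q: Q = ω₀L/R = 2.829e+05·0.00407/339 = 3.396.

(a) f₀ = 4.503e+04 Hz  (b) Q = 3.396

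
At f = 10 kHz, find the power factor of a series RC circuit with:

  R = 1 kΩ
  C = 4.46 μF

Step 1 — Angular frequency: ω = 2π·f = 2π·1e+04 = 6.283e+04 rad/s.
Step 2 — Component impedances:
  R: Z = R = 1000 Ω
  C: Z = 1/(jωC) = -j/(ω·C) = 0 - j3.568 Ω
Step 3 — Series combination: Z_total = R + C = 1000 - j3.568 Ω = 1000∠-0.2° Ω.
Step 4 — Power factor: PF = cos(φ) = Re(Z)/|Z| = 1000/1000 = 1.
Step 5 — Type: Im(Z) = -3.568 ⇒ leading (phase φ = -0.2°).

PF = 1 (leading, φ = -0.2°)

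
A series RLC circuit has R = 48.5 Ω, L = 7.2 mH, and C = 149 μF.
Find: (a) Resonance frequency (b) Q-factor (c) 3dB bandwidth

Step 1 — Resonance condition Im(Z)=0 gives ω₀ = 1/√(LC).
Step 2 — ω₀ = 1/√(0.0072·0.000149) = 965.5 rad/s.
Step 3 — f₀ = ω₀/(2π) = 153.7 Hz.
Step 4 — Series Q: Q = ω₀L/R = 965.5·0.0072/48.5 = 0.1433.
Step 5 — 3dB bandwidth: Δω = ω₀/Q = 6736 rad/s; BW = Δω/(2π) = 1072 Hz.

(a) f₀ = 153.7 Hz  (b) Q = 0.1433  (c) BW = 1072 Hz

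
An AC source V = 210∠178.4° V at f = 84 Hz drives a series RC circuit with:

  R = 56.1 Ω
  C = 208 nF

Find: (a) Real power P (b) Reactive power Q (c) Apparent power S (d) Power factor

Step 1 — Angular frequency: ω = 2π·f = 2π·84 = 527.8 rad/s.
Step 2 — Component impedances:
  R: Z = R = 56.1 Ω
  C: Z = 1/(jωC) = -j/(ω·C) = 0 - j9109 Ω
Step 3 — Series combination: Z_total = R + C = 56.1 - j9109 Ω = 9109∠-89.6° Ω.
Step 4 — Source phasor: V = 210∠178.4° V = -209.9 + j5.864 V.
Step 5 — Current: I = V / Z = -0.0007856 - j0.02304 A = 0.02305∠-92.0° A.
Step 6 — Complex power: S = V·I* = 0.02981 - j4.841 VA.
Step 7 — Real power: P = Re(S) = 0.02981 W.
Step 8 — Reactive power: Q = Im(S) = -4.841 VAR.
Step 9 — Apparent power: |S| = 4.841 VA.
Step 10 — Power factor: PF = P/|S| = 0.006159 (leading).

(a) P = 0.02981 W  (b) Q = -4.841 VAR  (c) S = 4.841 VA  (d) PF = 0.006159 (leading)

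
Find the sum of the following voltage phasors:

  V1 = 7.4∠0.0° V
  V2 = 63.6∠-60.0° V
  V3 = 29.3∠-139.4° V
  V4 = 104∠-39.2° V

Step 1 — Convert each phasor to rectangular form:
  V1 = 7.4·(cos(0.0°) + j·sin(0.0°)) = 7.4 V
  V2 = 63.6·(cos(-60.0°) + j·sin(-60.0°)) = 31.8 - j55.08 V
  V3 = 29.3·(cos(-139.4°) + j·sin(-139.4°)) = -22.25 - j19.07 V
  V4 = 104·(cos(-39.2°) + j·sin(-39.2°)) = 80.59 - j65.73 V
Step 2 — Sum components: V_total = 97.55 - j139.9 V.
Step 3 — Convert to polar: |V_total| = 170.5 V, ∠V_total = -55.1°.

V_total = 170.5∠-55.1° V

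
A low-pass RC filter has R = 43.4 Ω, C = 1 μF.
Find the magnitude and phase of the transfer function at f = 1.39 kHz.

Step 1 — Angular frequency: ω = 2π·1390 = 8734 rad/s.
Step 2 — Transfer function: H(jω) = 1/(1 + jωRC).
Step 3 — Denominator: 1 + jωRC = 1 + j·8734·43.4·1e-06 = 1 + j0.379.
Step 4 — H = 0.8744 - j0.3314.
Step 5 — Magnitude: |H| = 0.9351 (-0.6 dB); phase: φ = -20.8°.

|H| = 0.9351 (-0.6 dB), φ = -20.8°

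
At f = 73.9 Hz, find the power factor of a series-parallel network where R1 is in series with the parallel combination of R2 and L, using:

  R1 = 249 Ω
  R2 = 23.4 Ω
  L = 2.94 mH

Step 1 — Angular frequency: ω = 2π·f = 2π·73.9 = 464.3 rad/s.
Step 2 — Component impedances:
  R1: Z = R = 249 Ω
  R2: Z = R = 23.4 Ω
  L: Z = jωL = j·464.3·0.00294 = 0 + j1.365 Ω
Step 3 — Parallel branch: R2 || L = 1/(1/R2 + 1/L) = 0.07937 + j1.36 Ω.
Step 4 — Series with R1: Z_total = R1 + (R2 || L) = 249.1 + j1.36 Ω = 249.1∠0.3° Ω.
Step 5 — Power factor: PF = cos(φ) = Re(Z)/|Z| = 249.1/249.1 = 1.
Step 6 — Type: Im(Z) = 1.36 ⇒ lagging (phase φ = 0.3°).

PF = 1 (lagging, φ = 0.3°)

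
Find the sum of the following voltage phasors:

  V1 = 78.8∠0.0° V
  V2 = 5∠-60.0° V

Step 1 — Convert each phasor to rectangular form:
  V1 = 78.8·(cos(0.0°) + j·sin(0.0°)) = 78.8 V
  V2 = 5·(cos(-60.0°) + j·sin(-60.0°)) = 2.5 - j4.33 V
Step 2 — Sum components: V_total = 81.3 - j4.33 V.
Step 3 — Convert to polar: |V_total| = 81.42 V, ∠V_total = -3.0°.

V_total = 81.42∠-3.0° V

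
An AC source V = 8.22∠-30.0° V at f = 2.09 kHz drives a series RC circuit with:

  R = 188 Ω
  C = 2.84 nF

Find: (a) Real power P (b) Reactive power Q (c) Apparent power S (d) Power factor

Step 1 — Angular frequency: ω = 2π·f = 2π·2090 = 1.313e+04 rad/s.
Step 2 — Component impedances:
  R: Z = R = 188 Ω
  C: Z = 1/(jωC) = -j/(ω·C) = 0 - j2.681e+04 Ω
Step 3 — Series combination: Z_total = R + C = 188 - j2.681e+04 Ω = 2.681e+04∠-89.6° Ω.
Step 4 — Source phasor: V = 8.22∠-30.0° V = 7.119 - j4.11 V.
Step 5 — Current: I = V / Z = 0.0001551 + j0.0002644 A = 0.0003066∠59.6° A.
Step 6 — Complex power: S = V·I* = 1.767e-05 - j0.00252 VA.
Step 7 — Real power: P = Re(S) = 1.767e-05 W.
Step 8 — Reactive power: Q = Im(S) = -0.00252 VAR.
Step 9 — Apparent power: |S| = 0.00252 VA.
Step 10 — Power factor: PF = P/|S| = 0.007011 (leading).

(a) P = 1.767e-05 W  (b) Q = -0.00252 VAR  (c) S = 0.00252 VA  (d) PF = 0.007011 (leading)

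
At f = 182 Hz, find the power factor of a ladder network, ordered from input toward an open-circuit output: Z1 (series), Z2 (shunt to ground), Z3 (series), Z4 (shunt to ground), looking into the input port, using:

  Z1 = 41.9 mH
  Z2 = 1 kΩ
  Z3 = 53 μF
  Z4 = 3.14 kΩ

Step 1 — Angular frequency: ω = 2π·f = 2π·182 = 1144 rad/s.
Step 2 — Component impedances:
  Z1: Z = jωL = j·1144·0.0419 = 0 + j47.91 Ω
  Z2: Z = R = 1000 Ω
  Z3: Z = 1/(jωC) = -j/(ω·C) = 0 - j16.5 Ω
  Z4: Z = R = 3140 Ω
Step 3 — Ladder network (open output): work backward from the far end, alternating series and parallel combinations. Z_in = 758.5 + j46.95 Ω = 759.9∠3.5° Ω.
Step 4 — Power factor: PF = cos(φ) = Re(Z)/|Z| = 758.46/759.91 = 0.9981.
Step 5 — Type: Im(Z) = 46.95 ⇒ lagging (phase φ = 3.5°).

PF = 0.9981 (lagging, φ = 3.5°)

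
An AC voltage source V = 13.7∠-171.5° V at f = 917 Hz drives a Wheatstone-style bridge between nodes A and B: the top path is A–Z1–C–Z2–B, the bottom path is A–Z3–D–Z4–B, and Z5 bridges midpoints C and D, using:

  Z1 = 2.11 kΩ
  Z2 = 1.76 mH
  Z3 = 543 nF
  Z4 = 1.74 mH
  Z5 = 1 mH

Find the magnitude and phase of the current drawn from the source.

Step 1 — Angular frequency: ω = 2π·f = 2π·917 = 5762 rad/s.
Step 2 — Component impedances:
  Z1: Z = R = 2110 Ω
  Z2: Z = jωL = j·5762·0.00176 = 0 + j10.14 Ω
  Z3: Z = 1/(jωC) = -j/(ω·C) = 0 - j319.6 Ω
  Z4: Z = jωL = j·5762·0.00174 = 0 + j10.03 Ω
  Z5: Z = jωL = j·5762·0.001 = 0 + j5.762 Ω
Step 3 — Bridge requires nodal analysis (the Z5 bridge couples midpoints C and D, so the two paths cannot be reduced to a simple series/parallel combination). Setting node B to ground and injecting 1 A at node A, the 3-node admittance system at A, C, D solves to V_A = Z_AB = 46.7 - j306.5 Ω = 310∠-81.3° Ω.
Step 4 — Source phasor: V = 13.7∠-171.5° V = -13.55 - j2.025 V.
Step 5 — Ohm's law: I = V / Z_total = (-13.55 - j2.025) / (46.7 - j306.5) = -0.0001264 - j0.04419 A.
Step 6 — Convert to polar: |I| = 0.04419 A, ∠I = -90.2°.

I = 0.04419∠-90.2° A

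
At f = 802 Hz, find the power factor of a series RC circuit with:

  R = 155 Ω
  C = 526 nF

Step 1 — Angular frequency: ω = 2π·f = 2π·802 = 5039 rad/s.
Step 2 — Component impedances:
  R: Z = R = 155 Ω
  C: Z = 1/(jωC) = -j/(ω·C) = 0 - j377.3 Ω
Step 3 — Series combination: Z_total = R + C = 155 - j377.3 Ω = 407.9∠-67.7° Ω.
Step 4 — Power factor: PF = cos(φ) = Re(Z)/|Z| = 155/407.9 = 0.38.
Step 5 — Type: Im(Z) = -377.3 ⇒ leading (phase φ = -67.7°).

PF = 0.38 (leading, φ = -67.7°)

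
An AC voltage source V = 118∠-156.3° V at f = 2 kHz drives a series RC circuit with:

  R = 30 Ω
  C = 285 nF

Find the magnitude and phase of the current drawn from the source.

Step 1 — Angular frequency: ω = 2π·f = 2π·2000 = 1.257e+04 rad/s.
Step 2 — Component impedances:
  R: Z = R = 30 Ω
  C: Z = 1/(jωC) = -j/(ω·C) = 0 - j279.2 Ω
Step 3 — Series combination: Z_total = R + C = 30 - j279.2 Ω = 280.8∠-83.9° Ω.
Step 4 — Source phasor: V = 118∠-156.3° V = -108 - j47.43 V.
Step 5 — Ohm's law: I = V / Z_total = (-108 - j47.43) / (30 - j279.2) = 0.1268 - j0.4006 A.
Step 6 — Convert to polar: |I| = 0.4202 A, ∠I = -72.4°.

I = 0.4202∠-72.4° A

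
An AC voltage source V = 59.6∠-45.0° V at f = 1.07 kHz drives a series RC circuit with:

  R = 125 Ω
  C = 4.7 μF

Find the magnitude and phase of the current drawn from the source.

Step 1 — Angular frequency: ω = 2π·f = 2π·1070 = 6723 rad/s.
Step 2 — Component impedances:
  R: Z = R = 125 Ω
  C: Z = 1/(jωC) = -j/(ω·C) = 0 - j31.65 Ω
Step 3 — Series combination: Z_total = R + C = 125 - j31.65 Ω = 128.9∠-14.2° Ω.
Step 4 — Source phasor: V = 59.6∠-45.0° V = 42.14 - j42.14 V.
Step 5 — Ohm's law: I = V / Z_total = (42.14 - j42.14) / (125 - j31.65) = 0.3971 - j0.2366 A.
Step 6 — Convert to polar: |I| = 0.4622 A, ∠I = -30.8°.

I = 0.4622∠-30.8° A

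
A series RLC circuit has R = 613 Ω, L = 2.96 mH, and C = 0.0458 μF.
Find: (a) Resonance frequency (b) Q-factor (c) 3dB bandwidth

Step 1 — Resonance condition Im(Z)=0 gives ω₀ = 1/√(LC).
Step 2 — ω₀ = 1/√(0.00296·4.58e-08) = 8.589e+04 rad/s.
Step 3 — f₀ = ω₀/(2π) = 1.367e+04 Hz.
Step 4 — Series Q: Q = ω₀L/R = 8.589e+04·0.00296/613 = 0.4147.
Step 5 — 3dB bandwidth: Δω = ω₀/Q = 2.071e+05 rad/s; BW = Δω/(2π) = 3.296e+04 Hz.

(a) f₀ = 1.367e+04 Hz  (b) Q = 0.4147  (c) BW = 3.296e+04 Hz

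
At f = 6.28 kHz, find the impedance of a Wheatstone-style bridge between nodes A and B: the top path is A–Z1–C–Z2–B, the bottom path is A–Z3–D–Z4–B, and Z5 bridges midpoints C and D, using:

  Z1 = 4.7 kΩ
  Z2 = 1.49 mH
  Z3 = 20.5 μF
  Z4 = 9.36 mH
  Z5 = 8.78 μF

Step 1 — Angular frequency: ω = 2π·f = 2π·6280 = 3.946e+04 rad/s.
Step 2 — Component impedances:
  Z1: Z = R = 4700 Ω
  Z2: Z = jωL = j·3.946e+04·0.00149 = 0 + j58.79 Ω
  Z3: Z = 1/(jωC) = -j/(ω·C) = 0 - j1.236 Ω
  Z4: Z = jωL = j·3.946e+04·0.00936 = 0 + j369.3 Ω
  Z5: Z = 1/(jωC) = -j/(ω·C) = 0 - j2.886 Ω
Step 3 — Bridge requires nodal analysis (the Z5 bridge couples midpoints C and D, so the two paths cannot be reduced to a simple series/parallel combination). Setting node B to ground and injecting 1 A at node A, the 3-node admittance system at A, C, D solves to V_A = Z_AB = 0.002981 + j47.32 Ω = 47.32∠90.0° Ω.

Z = 0.002981 + j47.32 Ω = 47.32∠90.0° Ω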